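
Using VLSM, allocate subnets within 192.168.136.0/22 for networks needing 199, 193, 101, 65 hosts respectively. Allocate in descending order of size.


199 hosts -> /24 (254 usable): 192.168.136.0/24
193 hosts -> /24 (254 usable): 192.168.137.0/24
101 hosts -> /25 (126 usable): 192.168.138.0/25
65 hosts -> /25 (126 usable): 192.168.138.128/25
Allocation: 192.168.136.0/24 (199 hosts, 254 usable); 192.168.137.0/24 (193 hosts, 254 usable); 192.168.138.0/25 (101 hosts, 126 usable); 192.168.138.128/25 (65 hosts, 126 usable)


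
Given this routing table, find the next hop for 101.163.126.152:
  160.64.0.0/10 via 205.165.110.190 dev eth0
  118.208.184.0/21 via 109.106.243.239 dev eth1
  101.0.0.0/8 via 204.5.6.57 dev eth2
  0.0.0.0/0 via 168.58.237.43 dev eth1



Longest prefix match for 101.163.126.152:
  /10 160.64.0.0: no
  /21 118.208.184.0: no
  /8 101.0.0.0: MATCH
  /0 0.0.0.0: MATCH
Selected: next-hop 204.5.6.57 via eth2 (matched /8)


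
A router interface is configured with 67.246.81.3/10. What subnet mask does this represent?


/10 means 10 network bits, 22 host bits
Binary: 11111111110000000000000000000000
Mask: 255.192.0.0


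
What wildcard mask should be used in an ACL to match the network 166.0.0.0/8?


Subnet mask: 255.0.0.0
Wildcard = 255.255.255.255 - subnet mask
255 - 255 = 0
255 - 0 = 255
255 - 0 = 255
255 - 0 = 255
Wildcard: 0.255.255.255


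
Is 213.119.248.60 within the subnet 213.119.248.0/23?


Subnet network: 213.119.248.0
Test IP AND mask: 213.119.248.0
Yes, 213.119.248.60 is in 213.119.248.0/23


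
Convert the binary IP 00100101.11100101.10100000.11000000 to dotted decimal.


00100101 = 37
11100101 = 229
10100000 = 160
11000000 = 192
IP: 37.229.160.192


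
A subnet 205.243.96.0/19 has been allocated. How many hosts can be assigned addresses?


Host bits = 32 - 19 = 13
Total addresses = 2^13 = 8192
Usable = total - 2 (network and broadcast)
Usable hosts: 8190


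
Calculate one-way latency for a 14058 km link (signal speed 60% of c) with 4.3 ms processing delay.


Speed = 0.6 * 3e5 km/s = 180000 km/s
Propagation delay = 14058 / 180000 = 0.0781 s = 78.1 ms
Processing delay = 4.3 ms
Total one-way latency = 82.4 ms


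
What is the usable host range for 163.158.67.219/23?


Network: 163.158.66.0
Broadcast: 163.158.67.255
First usable = network + 1
Last usable = broadcast - 1
Range: 163.158.66.1 to 163.158.67.254


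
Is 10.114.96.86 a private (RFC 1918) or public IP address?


RFC 1918 private ranges:
  10.0.0.0/8 (10.0.0.0 - 10.255.255.255)
  172.16.0.0/12 (172.16.0.0 - 172.31.255.255)
  192.168.0.0/16 (192.168.0.0 - 192.168.255.255)
Private (in 10.0.0.0/8)


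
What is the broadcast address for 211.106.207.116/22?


Network: 211.106.204.0/22
Host bits = 10
Set all host bits to 1:
Broadcast: 211.106.207.255


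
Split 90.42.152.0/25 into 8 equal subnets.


New prefix = 25 + 3 = 28
Each subnet has 16 addresses
  90.42.152.0/28
  90.42.152.16/28
  90.42.152.32/28
  90.42.152.48/28
  90.42.152.64/28
  90.42.152.80/28
  90.42.152.96/28
  90.42.152.112/28
Subnets: 90.42.152.0/28, 90.42.152.16/28, 90.42.152.32/28, 90.42.152.48/28, 90.42.152.64/28, 90.42.152.80/28, 90.42.152.96/28, 90.42.152.112/28


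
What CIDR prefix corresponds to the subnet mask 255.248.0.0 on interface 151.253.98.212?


Binary: 11111111.11111000.00000000.00000000
Count leading 1s
Prefix: /13


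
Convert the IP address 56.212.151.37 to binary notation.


56 = 00111000
212 = 11010100
151 = 10010111
37 = 00100101
Binary: 00111000.11010100.10010111.00100101


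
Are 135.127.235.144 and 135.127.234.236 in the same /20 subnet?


Mask: 255.255.240.0
135.127.235.144 AND mask = 135.127.224.0
135.127.234.236 AND mask = 135.127.224.0
Yes, same subnet (135.127.224.0)


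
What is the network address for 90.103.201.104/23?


IP:   01011010.01100111.11001001.01101000
Mask: 11111111.11111111.11111110.00000000
AND operation:
Net:  01011010.01100111.11001000.00000000
Network: 90.103.200.0/23


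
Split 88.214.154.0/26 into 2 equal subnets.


New prefix = 26 + 1 = 27
Each subnet has 32 addresses
  88.214.154.0/27
  88.214.154.32/27
Subnets: 88.214.154.0/27, 88.214.154.32/27


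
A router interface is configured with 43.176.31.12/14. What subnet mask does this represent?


/14 means 14 network bits, 18 host bits
Binary: 11111111111111000000000000000000
Mask: 255.252.0.0


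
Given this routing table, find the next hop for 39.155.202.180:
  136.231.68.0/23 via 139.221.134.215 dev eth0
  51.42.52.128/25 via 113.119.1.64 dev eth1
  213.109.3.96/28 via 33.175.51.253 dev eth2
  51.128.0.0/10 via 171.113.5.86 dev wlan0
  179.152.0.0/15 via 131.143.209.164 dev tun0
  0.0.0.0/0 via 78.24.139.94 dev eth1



Longest prefix match for 39.155.202.180:
  /23 136.231.68.0: no
  /25 51.42.52.128: no
  /28 213.109.3.96: no
  /10 51.128.0.0: no
  /15 179.152.0.0: no
  /0 0.0.0.0: MATCH
Selected: next-hop 78.24.139.94 via eth1 (matched /0)


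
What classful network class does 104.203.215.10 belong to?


First octet: 104
Binary: 01101000
0xxxxxxx -> Class A (1-126)
Class A, default mask 255.0.0.0 (/8)


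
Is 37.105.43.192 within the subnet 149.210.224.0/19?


Subnet network: 149.210.224.0
Test IP AND mask: 37.105.32.0
No, 37.105.43.192 is not in 149.210.224.0/19


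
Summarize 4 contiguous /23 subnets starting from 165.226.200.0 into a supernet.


Original prefix: /23
Number of subnets: 4 = 2^2
New prefix = 23 - 2 = 21
Supernet: 165.226.200.0/21


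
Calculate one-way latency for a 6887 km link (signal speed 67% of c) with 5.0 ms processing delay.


Speed = 0.67 * 3e5 km/s = 201000 km/s
Propagation delay = 6887 / 201000 = 0.0343 s = 34.2637 ms
Processing delay = 5.0 ms
Total one-way latency = 39.2637 ms


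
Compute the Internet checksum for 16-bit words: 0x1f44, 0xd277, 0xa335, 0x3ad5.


Sum all words (with carry folding):
+ 0x1f44 = 0x1f44
+ 0xd277 = 0xf1bb
+ 0xa335 = 0x94f1
+ 0x3ad5 = 0xcfc6
One's complement: ~0xcfc6
Checksum = 0x3039


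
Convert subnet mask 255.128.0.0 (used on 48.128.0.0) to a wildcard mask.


Subnet mask: 255.128.0.0
Wildcard = 255.255.255.255 - subnet mask
255 - 255 = 0
255 - 128 = 127
255 - 0 = 255
255 - 0 = 255
Wildcard: 0.127.255.255


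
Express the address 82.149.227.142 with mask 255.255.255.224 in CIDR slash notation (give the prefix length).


Binary: 11111111.11111111.11111111.11100000
Count leading 1s
Prefix: /27


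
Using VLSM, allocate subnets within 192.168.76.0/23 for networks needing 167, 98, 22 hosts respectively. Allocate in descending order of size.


167 hosts -> /24 (254 usable): 192.168.76.0/24
98 hosts -> /25 (126 usable): 192.168.77.0/25
22 hosts -> /27 (30 usable): 192.168.77.128/27
Allocation: 192.168.76.0/24 (167 hosts, 254 usable); 192.168.77.0/25 (98 hosts, 126 usable); 192.168.77.128/27 (22 hosts, 30 usable)


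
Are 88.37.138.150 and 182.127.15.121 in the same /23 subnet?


Mask: 255.255.254.0
88.37.138.150 AND mask = 88.37.138.0
182.127.15.121 AND mask = 182.127.14.0
No, different subnets (88.37.138.0 vs 182.127.14.0)


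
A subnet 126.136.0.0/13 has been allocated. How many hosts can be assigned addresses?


Host bits = 32 - 13 = 19
Total addresses = 2^19 = 524288
Usable = total - 2 (network and broadcast)
Usable hosts: 524286


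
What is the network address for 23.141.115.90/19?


IP:   00010111.10001101.01110011.01011010
Mask: 11111111.11111111.11100000.00000000
AND operation:
Net:  00010111.10001101.01100000.00000000
Network: 23.141.96.0/19


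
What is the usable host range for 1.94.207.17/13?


Network: 1.88.0.0
Broadcast: 1.95.255.255
First usable = network + 1
Last usable = broadcast - 1
Range: 1.88.0.1 to 1.95.255.254


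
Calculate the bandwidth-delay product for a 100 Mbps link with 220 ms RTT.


BDP = bandwidth * RTT
= 100 Mbps * 220 ms
= 100 * 1e6 * 220 / 1000 bits
= 22000000 bits
= 2750000 bytes
= 2685.5469 KB
BDP = 22000000 bits (2750000 bytes)


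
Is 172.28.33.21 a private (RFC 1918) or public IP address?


RFC 1918 private ranges:
  10.0.0.0/8 (10.0.0.0 - 10.255.255.255)
  172.16.0.0/12 (172.16.0.0 - 172.31.255.255)
  192.168.0.0/16 (192.168.0.0 - 192.168.255.255)
Private (in 172.16.0.0/12)


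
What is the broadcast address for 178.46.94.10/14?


Network: 178.44.0.0/14
Host bits = 18
Set all host bits to 1:
Broadcast: 178.47.255.255


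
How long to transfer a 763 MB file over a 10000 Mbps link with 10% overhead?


Effective throughput = 10000 * (1 - 10/100) = 9000 Mbps
File size in Mb = 763 * 8 = 6104 Mb
Time = 6104 / 9000
Time = 0.6782 seconds


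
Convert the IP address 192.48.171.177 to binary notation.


192 = 11000000
48 = 00110000
171 = 10101011
177 = 10110001
Binary: 11000000.00110000.10101011.10110001


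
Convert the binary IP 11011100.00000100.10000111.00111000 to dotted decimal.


11011100 = 220
00000100 = 4
10000111 = 135
00111000 = 56
IP: 220.4.135.56


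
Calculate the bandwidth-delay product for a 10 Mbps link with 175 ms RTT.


BDP = bandwidth * RTT
= 10 Mbps * 175 ms
= 10 * 1e6 * 175 / 1000 bits
= 1750000 bits
= 218750 bytes
= 213.623 KB
BDP = 1750000 bits (218750 bytes)


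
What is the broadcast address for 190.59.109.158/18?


Network: 190.59.64.0/18
Host bits = 14
Set all host bits to 1:
Broadcast: 190.59.127.255


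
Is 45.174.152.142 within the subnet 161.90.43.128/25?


Subnet network: 161.90.43.128
Test IP AND mask: 45.174.152.128
No, 45.174.152.142 is not in 161.90.43.128/25


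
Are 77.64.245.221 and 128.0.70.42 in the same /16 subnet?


Mask: 255.255.0.0
77.64.245.221 AND mask = 77.64.0.0
128.0.70.42 AND mask = 128.0.0.0
No, different subnets (77.64.0.0 vs 128.0.0.0)


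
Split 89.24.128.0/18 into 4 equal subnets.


New prefix = 18 + 2 = 20
Each subnet has 4096 addresses
  89.24.128.0/20
  89.24.144.0/20
  89.24.160.0/20
  89.24.176.0/20
Subnets: 89.24.128.0/20, 89.24.144.0/20, 89.24.160.0/20, 89.24.176.0/20


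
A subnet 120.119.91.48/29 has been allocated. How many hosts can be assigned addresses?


Host bits = 32 - 29 = 3
Total addresses = 2^3 = 8
Usable = total - 2 (network and broadcast)
Usable hosts: 6


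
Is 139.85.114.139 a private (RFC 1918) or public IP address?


RFC 1918 private ranges:
  10.0.0.0/8 (10.0.0.0 - 10.255.255.255)
  172.16.0.0/12 (172.16.0.0 - 172.31.255.255)
  192.168.0.0/16 (192.168.0.0 - 192.168.255.255)
Public (not in any RFC 1918 range)


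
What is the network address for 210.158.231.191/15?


IP:   11010010.10011110.11100111.10111111
Mask: 11111111.11111110.00000000.00000000
AND operation:
Net:  11010010.10011110.00000000.00000000
Network: 210.158.0.0/15


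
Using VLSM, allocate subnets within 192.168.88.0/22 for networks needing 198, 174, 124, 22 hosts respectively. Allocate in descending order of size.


198 hosts -> /24 (254 usable): 192.168.88.0/24
174 hosts -> /24 (254 usable): 192.168.89.0/24
124 hosts -> /25 (126 usable): 192.168.90.0/25
22 hosts -> /27 (30 usable): 192.168.90.128/27
Allocation: 192.168.88.0/24 (198 hosts, 254 usable); 192.168.89.0/24 (174 hosts, 254 usable); 192.168.90.0/25 (124 hosts, 126 usable); 192.168.90.128/27 (22 hosts, 30 usable)


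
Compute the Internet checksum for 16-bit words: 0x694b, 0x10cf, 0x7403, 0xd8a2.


Sum all words (with carry folding):
+ 0x694b = 0x694b
+ 0x10cf = 0x7a1a
+ 0x7403 = 0xee1d
+ 0xd8a2 = 0xc6c0
One's complement: ~0xc6c0
Checksum = 0x393f


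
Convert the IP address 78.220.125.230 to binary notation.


78 = 01001110
220 = 11011100
125 = 01111101
230 = 11100110
Binary: 01001110.11011100.01111101.11100110


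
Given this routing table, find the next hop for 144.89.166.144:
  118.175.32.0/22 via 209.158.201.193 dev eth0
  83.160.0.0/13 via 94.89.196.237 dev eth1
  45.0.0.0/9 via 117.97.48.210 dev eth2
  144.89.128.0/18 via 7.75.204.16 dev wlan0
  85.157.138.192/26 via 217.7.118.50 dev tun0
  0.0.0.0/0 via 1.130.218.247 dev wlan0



Longest prefix match for 144.89.166.144:
  /22 118.175.32.0: no
  /13 83.160.0.0: no
  /9 45.0.0.0: no
  /18 144.89.128.0: MATCH
  /26 85.157.138.192: no
  /0 0.0.0.0: MATCH
Selected: next-hop 7.75.204.16 via wlan0 (matched /18)


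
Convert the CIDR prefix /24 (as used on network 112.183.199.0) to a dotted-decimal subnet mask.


/24 means 24 network bits, 8 host bits
Binary: 11111111111111111111111100000000
Mask: 255.255.255.0


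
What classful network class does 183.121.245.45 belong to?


First octet: 183
Binary: 10110111
10xxxxxx -> Class B (128-191)
Class B, default mask 255.255.0.0 (/16)


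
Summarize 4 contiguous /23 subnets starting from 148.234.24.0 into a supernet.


Original prefix: /23
Number of subnets: 4 = 2^2
New prefix = 23 - 2 = 21
Supernet: 148.234.24.0/21


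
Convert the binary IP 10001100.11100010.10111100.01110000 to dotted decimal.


10001100 = 140
11100010 = 226
10111100 = 188
01110000 = 112
IP: 140.226.188.112


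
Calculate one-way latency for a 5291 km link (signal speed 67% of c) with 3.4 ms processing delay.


Speed = 0.67 * 3e5 km/s = 201000 km/s
Propagation delay = 5291 / 201000 = 0.0263 s = 26.3234 ms
Processing delay = 3.4 ms
Total one-way latency = 29.7234 ms


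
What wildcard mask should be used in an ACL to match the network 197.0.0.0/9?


Subnet mask: 255.128.0.0
Wildcard = 255.255.255.255 - subnet mask
255 - 255 = 0
255 - 128 = 127
255 - 0 = 255
255 - 0 = 255
Wildcard: 0.127.255.255


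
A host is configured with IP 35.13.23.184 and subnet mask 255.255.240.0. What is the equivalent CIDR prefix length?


Binary: 11111111.11111111.11110000.00000000
Count leading 1s
Prefix: /20


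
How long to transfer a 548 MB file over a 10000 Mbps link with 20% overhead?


Effective throughput = 10000 * (1 - 20/100) = 8000 Mbps
File size in Mb = 548 * 8 = 4384 Mb
Time = 4384 / 8000
Time = 0.548 seconds


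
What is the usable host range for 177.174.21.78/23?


Network: 177.174.20.0
Broadcast: 177.174.21.255
First usable = network + 1
Last usable = broadcast - 1
Range: 177.174.20.1 to 177.174.21.254


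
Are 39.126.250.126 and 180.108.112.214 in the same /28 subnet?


Mask: 255.255.255.240
39.126.250.126 AND mask = 39.126.250.112
180.108.112.214 AND mask = 180.108.112.208
No, different subnets (39.126.250.112 vs 180.108.112.208)


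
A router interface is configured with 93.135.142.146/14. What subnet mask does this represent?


/14 means 14 network bits, 18 host bits
Binary: 11111111111111000000000000000000
Mask: 255.252.0.0


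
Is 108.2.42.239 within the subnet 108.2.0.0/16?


Subnet network: 108.2.0.0
Test IP AND mask: 108.2.0.0
Yes, 108.2.42.239 is in 108.2.0.0/16


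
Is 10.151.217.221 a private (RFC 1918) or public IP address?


RFC 1918 private ranges:
  10.0.0.0/8 (10.0.0.0 - 10.255.255.255)
  172.16.0.0/12 (172.16.0.0 - 172.31.255.255)
  192.168.0.0/16 (192.168.0.0 - 192.168.255.255)
Private (in 10.0.0.0/8)


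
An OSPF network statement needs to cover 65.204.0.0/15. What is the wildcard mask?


Subnet mask: 255.254.0.0
Wildcard = 255.255.255.255 - subnet mask
255 - 255 = 0
255 - 254 = 1
255 - 0 = 255
255 - 0 = 255
Wildcard: 0.1.255.255


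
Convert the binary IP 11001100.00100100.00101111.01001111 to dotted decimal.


11001100 = 204
00100100 = 36
00101111 = 47
01001111 = 79
IP: 204.36.47.79


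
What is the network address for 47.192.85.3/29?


IP:   00101111.11000000.01010101.00000011
Mask: 11111111.11111111.11111111.11111000
AND operation:
Net:  00101111.11000000.01010101.00000000
Network: 47.192.85.0/29


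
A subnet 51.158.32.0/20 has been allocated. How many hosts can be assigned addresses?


Host bits = 32 - 20 = 12
Total addresses = 2^12 = 4096
Usable = total - 2 (network and broadcast)
Usable hosts: 4094


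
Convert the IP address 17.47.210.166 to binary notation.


17 = 00010001
47 = 00101111
210 = 11010010
166 = 10100110
Binary: 00010001.00101111.11010010.10100110


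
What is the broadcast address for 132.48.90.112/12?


Network: 132.48.0.0/12
Host bits = 20
Set all host bits to 1:
Broadcast: 132.63.255.255


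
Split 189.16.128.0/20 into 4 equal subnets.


New prefix = 20 + 2 = 22
Each subnet has 1024 addresses
  189.16.128.0/22
  189.16.132.0/22
  189.16.136.0/22
  189.16.140.0/22
Subnets: 189.16.128.0/22, 189.16.132.0/22, 189.16.136.0/22, 189.16.140.0/22


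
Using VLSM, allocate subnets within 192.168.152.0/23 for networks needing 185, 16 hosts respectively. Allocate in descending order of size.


185 hosts -> /24 (254 usable): 192.168.152.0/24
16 hosts -> /27 (30 usable): 192.168.153.0/27
Allocation: 192.168.152.0/24 (185 hosts, 254 usable); 192.168.153.0/27 (16 hosts, 30 usable)


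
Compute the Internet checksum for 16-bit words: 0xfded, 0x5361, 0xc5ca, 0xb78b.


Sum all words (with carry folding):
+ 0xfded = 0xfded
+ 0x5361 = 0x514f
+ 0xc5ca = 0x171a
+ 0xb78b = 0xcea5
One's complement: ~0xcea5
Checksum = 0x315a


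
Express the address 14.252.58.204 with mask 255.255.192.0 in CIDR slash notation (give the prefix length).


Binary: 11111111.11111111.11000000.00000000
Count leading 1s
Prefix: /18


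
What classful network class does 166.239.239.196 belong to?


First octet: 166
Binary: 10100110
10xxxxxx -> Class B (128-191)
Class B, default mask 255.255.0.0 (/16)


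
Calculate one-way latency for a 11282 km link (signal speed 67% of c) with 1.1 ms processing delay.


Speed = 0.67 * 3e5 km/s = 201000 km/s
Propagation delay = 11282 / 201000 = 0.0561 s = 56.1294 ms
Processing delay = 1.1 ms
Total one-way latency = 57.2294 ms


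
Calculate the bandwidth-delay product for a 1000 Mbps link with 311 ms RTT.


BDP = bandwidth * RTT
= 1000 Mbps * 311 ms
= 1000 * 1e6 * 311 / 1000 bits
= 311000000 bits
= 38875000 bytes
= 37963.8672 KB
BDP = 311000000 bits (38875000 bytes)


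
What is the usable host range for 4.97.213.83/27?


Network: 4.97.213.64
Broadcast: 4.97.213.95
First usable = network + 1
Last usable = broadcast - 1
Range: 4.97.213.65 to 4.97.213.94


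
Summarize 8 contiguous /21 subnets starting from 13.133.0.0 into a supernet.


Original prefix: /21
Number of subnets: 8 = 2^3
New prefix = 21 - 3 = 18
Supernet: 13.133.0.0/18


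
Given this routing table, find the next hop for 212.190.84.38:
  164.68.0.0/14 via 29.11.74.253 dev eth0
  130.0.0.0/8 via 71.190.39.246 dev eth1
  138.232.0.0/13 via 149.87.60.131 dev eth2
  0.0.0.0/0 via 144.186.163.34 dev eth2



Longest prefix match for 212.190.84.38:
  /14 164.68.0.0: no
  /8 130.0.0.0: no
  /13 138.232.0.0: no
  /0 0.0.0.0: MATCH
Selected: next-hop 144.186.163.34 via eth2 (matched /0)


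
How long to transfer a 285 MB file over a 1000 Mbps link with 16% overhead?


Effective throughput = 1000 * (1 - 16/100) = 840 Mbps
File size in Mb = 285 * 8 = 2280 Mb
Time = 2280 / 840
Time = 2.7143 seconds


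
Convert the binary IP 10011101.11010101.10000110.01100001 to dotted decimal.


10011101 = 157
11010101 = 213
10000110 = 134
01100001 = 97
IP: 157.213.134.97


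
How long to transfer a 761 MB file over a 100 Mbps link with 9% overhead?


Effective throughput = 100 * (1 - 9/100) = 91 Mbps
File size in Mb = 761 * 8 = 6088 Mb
Time = 6088 / 91
Time = 66.9011 seconds


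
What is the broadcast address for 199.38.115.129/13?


Network: 199.32.0.0/13
Host bits = 19
Set all host bits to 1:
Broadcast: 199.39.255.255


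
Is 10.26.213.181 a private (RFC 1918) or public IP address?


RFC 1918 private ranges:
  10.0.0.0/8 (10.0.0.0 - 10.255.255.255)
  172.16.0.0/12 (172.16.0.0 - 172.31.255.255)
  192.168.0.0/16 (192.168.0.0 - 192.168.255.255)
Private (in 10.0.0.0/8)


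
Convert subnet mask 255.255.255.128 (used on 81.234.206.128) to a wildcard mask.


Subnet mask: 255.255.255.128
Wildcard = 255.255.255.255 - subnet mask
255 - 255 = 0
255 - 255 = 0
255 - 255 = 0
255 - 128 = 127
Wildcard: 0.0.0.127


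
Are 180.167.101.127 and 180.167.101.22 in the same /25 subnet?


Mask: 255.255.255.128
180.167.101.127 AND mask = 180.167.101.0
180.167.101.22 AND mask = 180.167.101.0
Yes, same subnet (180.167.101.0)


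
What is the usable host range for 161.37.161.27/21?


Network: 161.37.160.0
Broadcast: 161.37.167.255
First usable = network + 1
Last usable = broadcast - 1
Range: 161.37.160.1 to 161.37.167.254


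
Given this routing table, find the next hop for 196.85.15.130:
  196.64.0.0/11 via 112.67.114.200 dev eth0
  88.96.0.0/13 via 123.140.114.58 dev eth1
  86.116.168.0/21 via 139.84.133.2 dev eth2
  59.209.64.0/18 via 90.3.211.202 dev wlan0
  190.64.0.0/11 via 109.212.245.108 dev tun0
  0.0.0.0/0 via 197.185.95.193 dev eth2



Longest prefix match for 196.85.15.130:
  /11 196.64.0.0: MATCH
  /13 88.96.0.0: no
  /21 86.116.168.0: no
  /18 59.209.64.0: no
  /11 190.64.0.0: no
  /0 0.0.0.0: MATCH
Selected: next-hop 112.67.114.200 via eth0 (matched /11)


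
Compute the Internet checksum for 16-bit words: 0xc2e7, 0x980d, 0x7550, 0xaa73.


Sum all words (with carry folding):
+ 0xc2e7 = 0xc2e7
+ 0x980d = 0x5af5
+ 0x7550 = 0xd045
+ 0xaa73 = 0x7ab9
One's complement: ~0x7ab9
Checksum = 0x8546


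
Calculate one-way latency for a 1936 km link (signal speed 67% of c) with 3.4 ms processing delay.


Speed = 0.67 * 3e5 km/s = 201000 km/s
Propagation delay = 1936 / 201000 = 0.0096 s = 9.6318 ms
Processing delay = 3.4 ms
Total one-way latency = 13.0318 ms


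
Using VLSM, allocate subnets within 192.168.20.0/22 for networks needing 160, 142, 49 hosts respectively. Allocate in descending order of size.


160 hosts -> /24 (254 usable): 192.168.20.0/24
142 hosts -> /24 (254 usable): 192.168.21.0/24
49 hosts -> /26 (62 usable): 192.168.22.0/26
Allocation: 192.168.20.0/24 (160 hosts, 254 usable); 192.168.21.0/24 (142 hosts, 254 usable); 192.168.22.0/26 (49 hosts, 62 usable)


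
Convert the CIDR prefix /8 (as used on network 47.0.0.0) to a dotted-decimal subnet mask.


/8 means 8 network bits, 24 host bits
Binary: 11111111000000000000000000000000
Mask: 255.0.0.0


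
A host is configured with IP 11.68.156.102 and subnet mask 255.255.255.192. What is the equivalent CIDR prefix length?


Binary: 11111111.11111111.11111111.11000000
Count leading 1s
Prefix: /26


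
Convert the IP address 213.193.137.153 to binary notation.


213 = 11010101
193 = 11000001
137 = 10001001
153 = 10011001
Binary: 11010101.11000001.10001001.10011001


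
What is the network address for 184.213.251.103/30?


IP:   10111000.11010101.11111011.01100111
Mask: 11111111.11111111.11111111.11111100
AND operation:
Net:  10111000.11010101.11111011.01100100
Network: 184.213.251.100/30


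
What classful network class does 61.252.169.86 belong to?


First octet: 61
Binary: 00111101
0xxxxxxx -> Class A (1-126)
Class A, default mask 255.0.0.0 (/8)


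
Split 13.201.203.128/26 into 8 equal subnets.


New prefix = 26 + 3 = 29
Each subnet has 8 addresses
  13.201.203.128/29
  13.201.203.136/29
  13.201.203.144/29
  13.201.203.152/29
  13.201.203.160/29
  13.201.203.168/29
  13.201.203.176/29
  13.201.203.184/29
Subnets: 13.201.203.128/29, 13.201.203.136/29, 13.201.203.144/29, 13.201.203.152/29, 13.201.203.160/29, 13.201.203.168/29, 13.201.203.176/29, 13.201.203.184/29


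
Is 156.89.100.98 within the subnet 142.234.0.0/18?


Subnet network: 142.234.0.0
Test IP AND mask: 156.89.64.0
No, 156.89.100.98 is not in 142.234.0.0/18


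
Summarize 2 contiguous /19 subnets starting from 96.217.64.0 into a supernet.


Original prefix: /19
Number of subnets: 2 = 2^1
New prefix = 19 - 1 = 18
Supernet: 96.217.64.0/18


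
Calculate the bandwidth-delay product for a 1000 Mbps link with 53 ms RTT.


BDP = bandwidth * RTT
= 1000 Mbps * 53 ms
= 1000 * 1e6 * 53 / 1000 bits
= 53000000 bits
= 6625000 bytes
= 6469.7266 KB
BDP = 53000000 bits (6625000 bytes)


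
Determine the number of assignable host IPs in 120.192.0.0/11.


Host bits = 32 - 11 = 21
Total addresses = 2^21 = 2097152
Usable = total - 2 (network and broadcast)
Usable hosts: 2097150


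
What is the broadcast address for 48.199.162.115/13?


Network: 48.192.0.0/13
Host bits = 19
Set all host bits to 1:
Broadcast: 48.199.255.255


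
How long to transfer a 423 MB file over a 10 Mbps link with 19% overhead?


Effective throughput = 10 * (1 - 19/100) = 8.1 Mbps
File size in Mb = 423 * 8 = 3384 Mb
Time = 3384 / 8.1
Time = 417.7778 seconds


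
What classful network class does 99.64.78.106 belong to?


First octet: 99
Binary: 01100011
0xxxxxxx -> Class A (1-126)
Class A, default mask 255.0.0.0 (/8)


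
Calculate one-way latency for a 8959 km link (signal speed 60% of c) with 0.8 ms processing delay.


Speed = 0.6 * 3e5 km/s = 180000 km/s
Propagation delay = 8959 / 180000 = 0.0498 s = 49.7722 ms
Processing delay = 0.8 ms
Total one-way latency = 50.5722 ms


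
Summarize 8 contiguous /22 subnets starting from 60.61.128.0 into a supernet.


Original prefix: /22
Number of subnets: 8 = 2^3
New prefix = 22 - 3 = 19
Supernet: 60.61.128.0/19


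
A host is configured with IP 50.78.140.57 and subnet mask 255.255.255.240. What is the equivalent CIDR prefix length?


Binary: 11111111.11111111.11111111.11110000
Count leading 1s
Prefix: /28


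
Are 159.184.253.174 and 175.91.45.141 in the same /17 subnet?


Mask: 255.255.128.0
159.184.253.174 AND mask = 159.184.128.0
175.91.45.141 AND mask = 175.91.0.0
No, different subnets (159.184.128.0 vs 175.91.0.0)


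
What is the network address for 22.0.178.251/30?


IP:   00010110.00000000.10110010.11111011
Mask: 11111111.11111111.11111111.11111100
AND operation:
Net:  00010110.00000000.10110010.11111000
Network: 22.0.178.248/30


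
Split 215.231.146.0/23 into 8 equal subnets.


New prefix = 23 + 3 = 26
Each subnet has 64 addresses
  215.231.146.0/26
  215.231.146.64/26
  215.231.146.128/26
  215.231.146.192/26
  215.231.147.0/26
  215.231.147.64/26
  215.231.147.128/26
  215.231.147.192/26
Subnets: 215.231.146.0/26, 215.231.146.64/26, 215.231.146.128/26, 215.231.146.192/26, 215.231.147.0/26, 215.231.147.64/26, 215.231.147.128/26, 215.231.147.192/26


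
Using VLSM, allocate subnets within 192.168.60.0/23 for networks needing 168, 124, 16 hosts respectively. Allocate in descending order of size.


168 hosts -> /24 (254 usable): 192.168.60.0/24
124 hosts -> /25 (126 usable): 192.168.61.0/25
16 hosts -> /27 (30 usable): 192.168.61.128/27
Allocation: 192.168.60.0/24 (168 hosts, 254 usable); 192.168.61.0/25 (124 hosts, 126 usable); 192.168.61.128/27 (16 hosts, 30 usable)


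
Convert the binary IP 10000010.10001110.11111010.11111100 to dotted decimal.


10000010 = 130
10001110 = 142
11111010 = 250
11111100 = 252
IP: 130.142.250.252


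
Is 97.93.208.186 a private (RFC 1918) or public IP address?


RFC 1918 private ranges:
  10.0.0.0/8 (10.0.0.0 - 10.255.255.255)
  172.16.0.0/12 (172.16.0.0 - 172.31.255.255)
  192.168.0.0/16 (192.168.0.0 - 192.168.255.255)
Public (not in any RFC 1918 range)


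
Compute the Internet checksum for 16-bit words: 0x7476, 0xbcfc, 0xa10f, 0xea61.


Sum all words (with carry folding):
+ 0x7476 = 0x7476
+ 0xbcfc = 0x3173
+ 0xa10f = 0xd282
+ 0xea61 = 0xbce4
One's complement: ~0xbce4
Checksum = 0x431b


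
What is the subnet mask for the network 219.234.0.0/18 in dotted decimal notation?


/18 means 18 network bits, 14 host bits
Binary: 11111111111111111100000000000000
Mask: 255.255.192.0


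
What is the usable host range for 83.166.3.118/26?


Network: 83.166.3.64
Broadcast: 83.166.3.127
First usable = network + 1
Last usable = broadcast - 1
Range: 83.166.3.65 to 83.166.3.126


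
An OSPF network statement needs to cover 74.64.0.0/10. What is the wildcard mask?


Subnet mask: 255.192.0.0
Wildcard = 255.255.255.255 - subnet mask
255 - 255 = 0
255 - 192 = 63
255 - 0 = 255
255 - 0 = 255
Wildcard: 0.63.255.255


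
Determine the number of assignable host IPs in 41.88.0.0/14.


Host bits = 32 - 14 = 18
Total addresses = 2^18 = 262144
Usable = total - 2 (network and broadcast)
Usable hosts: 262142


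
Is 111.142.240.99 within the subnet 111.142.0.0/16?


Subnet network: 111.142.0.0
Test IP AND mask: 111.142.0.0
Yes, 111.142.240.99 is in 111.142.0.0/16


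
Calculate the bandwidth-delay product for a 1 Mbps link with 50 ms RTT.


BDP = bandwidth * RTT
= 1 Mbps * 50 ms
= 1 * 1e6 * 50 / 1000 bits
= 50000 bits
= 6250 bytes
= 6.1035 KB
BDP = 50000 bits (6250 bytes)


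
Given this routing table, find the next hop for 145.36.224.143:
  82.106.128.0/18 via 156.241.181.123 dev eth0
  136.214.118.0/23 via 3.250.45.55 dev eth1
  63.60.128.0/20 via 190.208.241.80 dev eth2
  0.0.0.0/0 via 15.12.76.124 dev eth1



Longest prefix match for 145.36.224.143:
  /18 82.106.128.0: no
  /23 136.214.118.0: no
  /20 63.60.128.0: no
  /0 0.0.0.0: MATCH
Selected: next-hop 15.12.76.124 via eth1 (matched /0)


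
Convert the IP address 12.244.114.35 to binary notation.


12 = 00001100
244 = 11110100
114 = 01110010
35 = 00100011
Binary: 00001100.11110100.01110010.00100011


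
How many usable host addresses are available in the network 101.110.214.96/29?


Host bits = 32 - 29 = 3
Total addresses = 2^3 = 8
Usable = total - 2 (network and broadcast)
Usable hosts: 6


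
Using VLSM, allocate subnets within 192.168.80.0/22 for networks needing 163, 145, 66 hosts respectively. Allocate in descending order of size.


163 hosts -> /24 (254 usable): 192.168.80.0/24
145 hosts -> /24 (254 usable): 192.168.81.0/24
66 hosts -> /25 (126 usable): 192.168.82.0/25
Allocation: 192.168.80.0/24 (163 hosts, 254 usable); 192.168.81.0/24 (145 hosts, 254 usable); 192.168.82.0/25 (66 hosts, 126 usable)


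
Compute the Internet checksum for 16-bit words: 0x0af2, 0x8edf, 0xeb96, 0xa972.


Sum all words (with carry folding):
+ 0x0af2 = 0x0af2
+ 0x8edf = 0x99d1
+ 0xeb96 = 0x8568
+ 0xa972 = 0x2edb
One's complement: ~0x2edb
Checksum = 0xd124


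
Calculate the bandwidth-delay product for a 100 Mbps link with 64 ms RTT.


BDP = bandwidth * RTT
= 100 Mbps * 64 ms
= 100 * 1e6 * 64 / 1000 bits
= 6400000 bits
= 800000 bytes
= 781.25 KB
BDP = 6400000 bits (800000 bytes)


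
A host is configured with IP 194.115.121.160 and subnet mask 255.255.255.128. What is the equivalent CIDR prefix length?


Binary: 11111111.11111111.11111111.10000000
Count leading 1s
Prefix: /25


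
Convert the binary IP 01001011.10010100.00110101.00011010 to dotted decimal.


01001011 = 75
10010100 = 148
00110101 = 53
00011010 = 26
IP: 75.148.53.26


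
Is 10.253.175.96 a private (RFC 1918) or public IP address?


RFC 1918 private ranges:
  10.0.0.0/8 (10.0.0.0 - 10.255.255.255)
  172.16.0.0/12 (172.16.0.0 - 172.31.255.255)
  192.168.0.0/16 (192.168.0.0 - 192.168.255.255)
Private (in 10.0.0.0/8)


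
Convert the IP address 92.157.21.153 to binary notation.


92 = 01011100
157 = 10011101
21 = 00010101
153 = 10011001
Binary: 01011100.10011101.00010101.10011001


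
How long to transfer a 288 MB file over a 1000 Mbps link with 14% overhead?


Effective throughput = 1000 * (1 - 14/100) = 860 Mbps
File size in Mb = 288 * 8 = 2304 Mb
Time = 2304 / 860
Time = 2.6791 seconds


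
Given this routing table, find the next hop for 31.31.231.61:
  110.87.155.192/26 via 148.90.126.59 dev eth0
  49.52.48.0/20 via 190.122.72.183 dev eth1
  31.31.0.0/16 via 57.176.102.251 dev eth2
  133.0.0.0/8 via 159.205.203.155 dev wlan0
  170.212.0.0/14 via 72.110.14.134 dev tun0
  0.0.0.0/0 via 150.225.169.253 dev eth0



Longest prefix match for 31.31.231.61:
  /26 110.87.155.192: no
  /20 49.52.48.0: no
  /16 31.31.0.0: MATCH
  /8 133.0.0.0: no
  /14 170.212.0.0: no
  /0 0.0.0.0: MATCH
Selected: next-hop 57.176.102.251 via eth2 (matched /16)


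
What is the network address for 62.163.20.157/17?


IP:   00111110.10100011.00010100.10011101
Mask: 11111111.11111111.10000000.00000000
AND operation:
Net:  00111110.10100011.00000000.00000000
Network: 62.163.0.0/17


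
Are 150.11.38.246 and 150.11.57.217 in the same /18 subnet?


Mask: 255.255.192.0
150.11.38.246 AND mask = 150.11.0.0
150.11.57.217 AND mask = 150.11.0.0
Yes, same subnet (150.11.0.0)


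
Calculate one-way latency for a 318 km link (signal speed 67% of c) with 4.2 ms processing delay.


Speed = 0.67 * 3e5 km/s = 201000 km/s
Propagation delay = 318 / 201000 = 0.0016 s = 1.5821 ms
Processing delay = 4.2 ms
Total one-way latency = 5.7821 ms


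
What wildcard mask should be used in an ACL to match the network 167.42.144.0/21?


Subnet mask: 255.255.248.0
Wildcard = 255.255.255.255 - subnet mask
255 - 255 = 0
255 - 255 = 0
255 - 248 = 7
255 - 0 = 255
Wildcard: 0.0.7.255


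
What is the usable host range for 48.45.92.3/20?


Network: 48.45.80.0
Broadcast: 48.45.95.255
First usable = network + 1
Last usable = broadcast - 1
Range: 48.45.80.1 to 48.45.95.254


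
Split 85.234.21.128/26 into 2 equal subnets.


New prefix = 26 + 1 = 27
Each subnet has 32 addresses
  85.234.21.128/27
  85.234.21.160/27
Subnets: 85.234.21.128/27, 85.234.21.160/27


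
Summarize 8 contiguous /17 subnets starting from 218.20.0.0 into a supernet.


Original prefix: /17
Number of subnets: 8 = 2^3
New prefix = 17 - 3 = 14
Supernet: 218.20.0.0/14


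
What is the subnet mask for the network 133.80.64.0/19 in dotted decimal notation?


/19 means 19 network bits, 13 host bits
Binary: 11111111111111111110000000000000
Mask: 255.255.224.0


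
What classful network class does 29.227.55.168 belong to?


First octet: 29
Binary: 00011101
0xxxxxxx -> Class A (1-126)
Class A, default mask 255.0.0.0 (/8)


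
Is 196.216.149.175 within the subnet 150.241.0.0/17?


Subnet network: 150.241.0.0
Test IP AND mask: 196.216.128.0
No, 196.216.149.175 is not in 150.241.0.0/17


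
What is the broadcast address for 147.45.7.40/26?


Network: 147.45.7.0/26
Host bits = 6
Set all host bits to 1:
Broadcast: 147.45.7.63


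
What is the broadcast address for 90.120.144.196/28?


Network: 90.120.144.192/28
Host bits = 4
Set all host bits to 1:
Broadcast: 90.120.144.207


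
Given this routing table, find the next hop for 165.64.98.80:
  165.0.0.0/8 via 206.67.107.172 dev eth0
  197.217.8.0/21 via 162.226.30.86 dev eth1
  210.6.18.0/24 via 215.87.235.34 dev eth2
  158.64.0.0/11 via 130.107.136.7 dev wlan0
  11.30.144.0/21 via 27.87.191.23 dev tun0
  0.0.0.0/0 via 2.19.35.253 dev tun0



Longest prefix match for 165.64.98.80:
  /8 165.0.0.0: MATCH
  /21 197.217.8.0: no
  /24 210.6.18.0: no
  /11 158.64.0.0: no
  /21 11.30.144.0: no
  /0 0.0.0.0: MATCH
Selected: next-hop 206.67.107.172 via eth0 (matched /8)


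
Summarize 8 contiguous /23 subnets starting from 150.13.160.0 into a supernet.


Original prefix: /23
Number of subnets: 8 = 2^3
New prefix = 23 - 3 = 20
Supernet: 150.13.160.0/20


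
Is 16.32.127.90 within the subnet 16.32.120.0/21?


Subnet network: 16.32.120.0
Test IP AND mask: 16.32.120.0
Yes, 16.32.127.90 is in 16.32.120.0/21


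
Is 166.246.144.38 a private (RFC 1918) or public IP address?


RFC 1918 private ranges:
  10.0.0.0/8 (10.0.0.0 - 10.255.255.255)
  172.16.0.0/12 (172.16.0.0 - 172.31.255.255)
  192.168.0.0/16 (192.168.0.0 - 192.168.255.255)
Public (not in any RFC 1918 range)


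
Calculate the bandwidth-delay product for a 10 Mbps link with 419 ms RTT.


BDP = bandwidth * RTT
= 10 Mbps * 419 ms
= 10 * 1e6 * 419 / 1000 bits
= 4190000 bits
= 523750 bytes
= 511.4746 KB
BDP = 4190000 bits (523750 bytes)


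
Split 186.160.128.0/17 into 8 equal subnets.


New prefix = 17 + 3 = 20
Each subnet has 4096 addresses
  186.160.128.0/20
  186.160.144.0/20
  186.160.160.0/20
  186.160.176.0/20
  186.160.192.0/20
  186.160.208.0/20
  186.160.224.0/20
  186.160.240.0/20
Subnets: 186.160.128.0/20, 186.160.144.0/20, 186.160.160.0/20, 186.160.176.0/20, 186.160.192.0/20, 186.160.208.0/20, 186.160.224.0/20, 186.160.240.0/20


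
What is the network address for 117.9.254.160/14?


IP:   01110101.00001001.11111110.10100000
Mask: 11111111.11111100.00000000.00000000
AND operation:
Net:  01110101.00001000.00000000.00000000
Network: 117.8.0.0/14


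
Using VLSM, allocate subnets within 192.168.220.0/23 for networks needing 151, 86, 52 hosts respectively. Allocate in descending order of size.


151 hosts -> /24 (254 usable): 192.168.220.0/24
86 hosts -> /25 (126 usable): 192.168.221.0/25
52 hosts -> /26 (62 usable): 192.168.221.128/26
Allocation: 192.168.220.0/24 (151 hosts, 254 usable); 192.168.221.0/25 (86 hosts, 126 usable); 192.168.221.128/26 (52 hosts, 62 usable)


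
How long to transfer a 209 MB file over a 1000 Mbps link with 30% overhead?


Effective throughput = 1000 * (1 - 30/100) = 700 Mbps
File size in Mb = 209 * 8 = 1672 Mb
Time = 1672 / 700
Time = 2.3886 seconds


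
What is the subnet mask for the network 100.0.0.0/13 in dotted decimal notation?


/13 means 13 network bits, 19 host bits
Binary: 11111111111110000000000000000000
Mask: 255.248.0.0


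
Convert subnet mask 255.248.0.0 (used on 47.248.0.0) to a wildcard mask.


Subnet mask: 255.248.0.0
Wildcard = 255.255.255.255 - subnet mask
255 - 255 = 0
255 - 248 = 7
255 - 0 = 255
255 - 0 = 255
Wildcard: 0.7.255.255


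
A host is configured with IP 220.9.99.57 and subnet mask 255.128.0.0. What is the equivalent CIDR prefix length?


Binary: 11111111.10000000.00000000.00000000
Count leading 1s
Prefix: /9


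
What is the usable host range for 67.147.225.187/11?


Network: 67.128.0.0
Broadcast: 67.159.255.255
First usable = network + 1
Last usable = broadcast - 1
Range: 67.128.0.1 to 67.159.255.254


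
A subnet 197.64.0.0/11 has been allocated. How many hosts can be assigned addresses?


Host bits = 32 - 11 = 21
Total addresses = 2^21 = 2097152
Usable = total - 2 (network and broadcast)
Usable hosts: 2097150


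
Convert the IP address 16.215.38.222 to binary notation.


16 = 00010000
215 = 11010111
38 = 00100110
222 = 11011110
Binary: 00010000.11010111.00100110.11011110


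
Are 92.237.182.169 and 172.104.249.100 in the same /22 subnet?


Mask: 255.255.252.0
92.237.182.169 AND mask = 92.237.180.0
172.104.249.100 AND mask = 172.104.248.0
No, different subnets (92.237.180.0 vs 172.104.248.0)


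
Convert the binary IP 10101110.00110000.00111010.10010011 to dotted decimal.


10101110 = 174
00110000 = 48
00111010 = 58
10010011 = 147
IP: 174.48.58.147


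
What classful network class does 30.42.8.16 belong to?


First octet: 30
Binary: 00011110
0xxxxxxx -> Class A (1-126)
Class A, default mask 255.0.0.0 (/8)


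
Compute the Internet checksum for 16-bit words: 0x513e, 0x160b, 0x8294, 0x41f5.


Sum all words (with carry folding):
+ 0x513e = 0x513e
+ 0x160b = 0x6749
+ 0x8294 = 0xe9dd
+ 0x41f5 = 0x2bd3
One's complement: ~0x2bd3
Checksum = 0xd42c


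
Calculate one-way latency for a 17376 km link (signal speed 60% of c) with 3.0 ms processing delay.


Speed = 0.6 * 3e5 km/s = 180000 km/s
Propagation delay = 17376 / 180000 = 0.0965 s = 96.5333 ms
Processing delay = 3.0 ms
Total one-way latency = 99.5333 ms


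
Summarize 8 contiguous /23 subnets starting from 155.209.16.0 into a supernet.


Original prefix: /23
Number of subnets: 8 = 2^3
New prefix = 23 - 3 = 20
Supernet: 155.209.16.0/20


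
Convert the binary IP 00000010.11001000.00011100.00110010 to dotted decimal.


00000010 = 2
11001000 = 200
00011100 = 28
00110010 = 50
IP: 2.200.28.50


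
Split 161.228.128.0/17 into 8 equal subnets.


New prefix = 17 + 3 = 20
Each subnet has 4096 addresses
  161.228.128.0/20
  161.228.144.0/20
  161.228.160.0/20
  161.228.176.0/20
  161.228.192.0/20
  161.228.208.0/20
  161.228.224.0/20
  161.228.240.0/20
Subnets: 161.228.128.0/20, 161.228.144.0/20, 161.228.160.0/20, 161.228.176.0/20, 161.228.192.0/20, 161.228.208.0/20, 161.228.224.0/20, 161.228.240.0/20
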